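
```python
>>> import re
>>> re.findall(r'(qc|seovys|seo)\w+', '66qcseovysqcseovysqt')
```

['qc']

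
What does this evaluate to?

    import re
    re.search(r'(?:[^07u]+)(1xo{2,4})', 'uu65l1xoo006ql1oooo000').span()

The pattern matches one or more of any character except [07u] (non-capturing group); then the literal '1x', then 2 to 4 of a literal 'o' (captured).
`search` walks the string left to right and returns the first match it finds.
The match spans [2:9] → '65l1xoo'.
Captured: group 1 = '1xoo'.

(2, 9)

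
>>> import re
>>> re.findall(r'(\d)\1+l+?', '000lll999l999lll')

['0', '9', '9']

`\1` has to match the exact text group 1 already captured.
Walking the string: at [0:4] match '000l', group 1 = '0'; at [6:10] match '999l', group 1 = '9'; at [10:14] match '999l', group 1 = '9'.
With a single group, `findall` returns only what that group captured — 3 items.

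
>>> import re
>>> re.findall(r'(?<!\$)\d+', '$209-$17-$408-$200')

['09', '7', '08', '00']

A negative assertion filters positions out without eating any characters.
Matches: at [2:4] → '09'; at [7:8] → '7'; at [11:13] → '08'; at [16:18] → '00'.
Since nothing is captured, `findall` lists the 4 matched substrings directly.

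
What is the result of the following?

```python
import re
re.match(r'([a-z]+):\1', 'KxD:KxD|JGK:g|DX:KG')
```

None

With `match`, the pattern is implicitly anchored at the beginning.
Here position 0 doesn't satisfy it, so the call returns None.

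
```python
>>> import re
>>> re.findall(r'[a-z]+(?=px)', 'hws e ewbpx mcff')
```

['ewb']

Lookahead/lookbehind check context without consuming it, so the matched span excludes the asserted characters.
Scanning left to right: at [6:9] → 'ewb'.
No capturing groups, so `findall` returns the 1 full match string.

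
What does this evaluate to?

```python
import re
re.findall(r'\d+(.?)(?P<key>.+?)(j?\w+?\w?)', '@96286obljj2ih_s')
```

The pattern matches one or more of a digit; then optionally any character (captured); then one or more of any character (lazy) (captured as 'key'); then optionally the literal 'j', then one or more of a word character (lazy), then optionally a word character (captured).
Matches: at [1:10] match '96286oblj', groups = ('o', 'b', 'lj'); at [11:16] match '2ih_s', groups = ('i', 'h', '_s').
With 3 capturing groups, `findall` returns a 3-tuple per match.

[('o', 'b', 'lj'), ('i', 'h', '_s')]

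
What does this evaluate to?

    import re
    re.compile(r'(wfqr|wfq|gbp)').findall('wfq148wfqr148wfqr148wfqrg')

['wfq', 'wfqr', 'wfqr', 'wfqr']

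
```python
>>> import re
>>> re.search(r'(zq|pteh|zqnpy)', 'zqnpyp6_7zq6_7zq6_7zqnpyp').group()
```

Branches in `(...|...)` are attempted left-to-right; the first branch that allows the whole pattern to succeed is taken.
`search` walks the string left to right and returns the first match it finds.
The match spans [0:2] → 'zq'.
Captured: group 1 = 'zq'.

'zq'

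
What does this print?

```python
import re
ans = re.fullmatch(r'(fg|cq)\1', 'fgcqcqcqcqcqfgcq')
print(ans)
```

None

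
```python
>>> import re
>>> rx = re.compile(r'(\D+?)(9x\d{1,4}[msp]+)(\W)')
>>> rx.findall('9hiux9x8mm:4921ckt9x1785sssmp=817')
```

[('hiux', '9x8mm', ':'), ('ckt', '9x1785sssmp', '=')]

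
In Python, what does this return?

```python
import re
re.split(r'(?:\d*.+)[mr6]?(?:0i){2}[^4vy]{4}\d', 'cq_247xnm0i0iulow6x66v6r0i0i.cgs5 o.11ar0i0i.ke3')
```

['', ' o.11ar0i0i.ke3']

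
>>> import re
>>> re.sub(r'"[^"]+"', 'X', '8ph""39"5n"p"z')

Every occurrence is swapped for 'X'.

'8ph"X5nXz'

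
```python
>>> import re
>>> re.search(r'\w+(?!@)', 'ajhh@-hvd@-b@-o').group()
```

The negative lookahead/lookbehind blocks any match where the forbidden context is present.
The match spans [0:3] → 'ajh'.

'ajh'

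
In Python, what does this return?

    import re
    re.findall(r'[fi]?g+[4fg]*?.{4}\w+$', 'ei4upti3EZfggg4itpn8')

Pattern: optionally one of [fi], then one or more of the literal 'g'; then zero or more of one of [4fg] (lazy), then exactly 4 of any character; then one or more of a word character; then anchored at the end.
Scanning left to right: at [10:20] → 'fggg4itpn8'.
`findall` yields the raw match text (1 of them) because the pattern has no groups.

['fggg4itpn8']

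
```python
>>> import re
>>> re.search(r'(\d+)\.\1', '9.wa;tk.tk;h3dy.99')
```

None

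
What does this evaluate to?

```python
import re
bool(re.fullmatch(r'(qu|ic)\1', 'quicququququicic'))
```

False

For `fullmatch`, every character of the input must be accounted for by the pattern.
Here the pattern can't cover the whole string, so the call returns None, and `bool(None)` is False.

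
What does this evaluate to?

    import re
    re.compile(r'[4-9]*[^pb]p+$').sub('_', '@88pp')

'@_'

The pattern matches zero or more of a character in [4-9]; then any character except [pb], then one or more of a literal 'p'; then anchored at the end.
Matches: at [1:5] → '88pp'.
Every occurrence is swapped for '_'.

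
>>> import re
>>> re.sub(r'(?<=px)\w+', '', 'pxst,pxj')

'px,px'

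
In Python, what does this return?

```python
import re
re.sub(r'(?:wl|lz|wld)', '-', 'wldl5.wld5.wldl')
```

Alternation tries branches left to right and keeps the first one that lets the overall match succeed at that position.
Matches: at [0:2] → 'wl'; at [6:8] → 'wl'; at [11:13] → 'wl'.
Each match is replaced by '-'.

'-dl5.-d5.-dl'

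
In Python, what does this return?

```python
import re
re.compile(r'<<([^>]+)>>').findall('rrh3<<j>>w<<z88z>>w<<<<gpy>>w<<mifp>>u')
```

['j', 'z88z', '<<gpy', 'mifp']

Scanning left to right: at [4:9] match '<<j>>', group 1 = 'j'; at [10:18] match '<<z88z>>', group 1 = 'z88z'; at [19:28] match '<<<<gpy>>', group 1 = '<<gpy'; at [29:37] match '<<mifp>>', group 1 = 'mifp'.
Because there's exactly one group, `findall` drops the full match and keeps group 1 from each hit.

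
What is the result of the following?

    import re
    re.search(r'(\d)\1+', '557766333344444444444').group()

'55'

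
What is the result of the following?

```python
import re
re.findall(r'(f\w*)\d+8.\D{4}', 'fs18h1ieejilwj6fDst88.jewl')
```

Pattern: the literal 'f', then zero or more of a word character (captured); then one or more of a digit; then a literal '8', then any character, then exactly 4 of a non-digit.
Matches: at [0:26] match 'fs18h1ieejilwj6fDst88.jewl', group 1 = 'fs18h1ieejilwj6fDst'.
With a single group, `findall` returns only what that group captured — 1 item.

['fs18h1ieejilwj6fDst']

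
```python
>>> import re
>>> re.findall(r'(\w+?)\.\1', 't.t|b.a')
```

A backreference is literal: `\1` must see the identical characters the first group matched.
Scanning left to right: at [0:3] match 't.t', group 1 = 't'.
With a single group, `findall` returns only what that group captured — 1 item.

['t']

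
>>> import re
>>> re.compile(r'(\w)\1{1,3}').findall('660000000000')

['6', '0', '0', '0']

After group 1 captures some text, `\1` only succeeds where that same text appears again.
`findall` collects group 1 from each match (4 total).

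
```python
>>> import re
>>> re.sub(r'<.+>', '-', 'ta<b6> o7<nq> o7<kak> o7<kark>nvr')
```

'ta-nvr'

Matches: at [2:30] → '<b6> o7<nq> o7<kak> o7<kark>'.
`sub` substitutes '-' at each match site.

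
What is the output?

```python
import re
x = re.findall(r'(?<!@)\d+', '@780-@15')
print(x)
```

The negative lookaround is zero-width — it rules out positions where the adjacent text would match, without consuming anything.
Walking the string: at [2:4] → '80'; at [7:8] → '5'.
With no groups in the pattern, `findall` gives back each whole match — 2 here.

['80', '5']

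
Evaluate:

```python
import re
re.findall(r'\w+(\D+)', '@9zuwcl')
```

['l']

This matches one or more of a word character; then one or more of a non-digit (captured).
Scanning left to right: at [1:7] match '9zuwcl', group 1 = 'l'.
`findall` collects group 1 from the one match (1 total).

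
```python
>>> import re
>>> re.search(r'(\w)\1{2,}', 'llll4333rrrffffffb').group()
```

`\1` has to match the exact text group 1 already captured.
`re.search` scans for the first position where the pattern succeeds.
The match spans [0:4] → 'llll'.
Captured: group 1 = 'l'.

'llll'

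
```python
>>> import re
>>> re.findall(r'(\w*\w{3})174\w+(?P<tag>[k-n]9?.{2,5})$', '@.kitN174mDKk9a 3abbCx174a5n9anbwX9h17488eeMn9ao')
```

[('3abbCx174a5n9anbwX9h', 'n9ao')]

The pattern matches zero or more of a word character, then exactly 3 of a word character (captured); then the literal '174', then one or more of a word character; then a character in [k-n], then optionally a literal '9', then 2 to 5 of any character (captured as 'tag'); then anchored at the end.
Multiple groups make `findall` return tuples — one 2-tuple for the one match.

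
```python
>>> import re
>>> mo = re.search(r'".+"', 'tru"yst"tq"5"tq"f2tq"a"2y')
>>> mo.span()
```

(3, 23)

The match spans [3:23] → '"yst"tq"5"tq"f2tq"a"'.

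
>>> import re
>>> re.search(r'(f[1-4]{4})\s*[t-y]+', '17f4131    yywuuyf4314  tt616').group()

Pattern: the literal 'f', then exactly 4 of a character in [1-4] (captured); then zero or more of whitespace, then one or more of a character in [t-y].
Unlike `match`, `search` isn't anchored — it looks for the pattern anywhere in the string.
The match spans [2:17] → 'f4131    yywuuy'.
Captured: group 1 = 'f4131'.

'f4131    yywuuy'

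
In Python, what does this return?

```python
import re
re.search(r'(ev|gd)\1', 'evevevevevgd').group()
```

A backreference is literal: `\1` must see the identical characters the first group matched.
The match spans [0:4] → 'evev'.

'evev'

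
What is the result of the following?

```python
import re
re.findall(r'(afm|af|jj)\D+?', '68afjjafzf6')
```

['af', 'af']

Walking the string: at [2:5] match 'afj', group 1 = 'af'; at [6:9] match 'afz', group 1 = 'af'.
With a single group, `findall` returns only what that group captured — 2 items.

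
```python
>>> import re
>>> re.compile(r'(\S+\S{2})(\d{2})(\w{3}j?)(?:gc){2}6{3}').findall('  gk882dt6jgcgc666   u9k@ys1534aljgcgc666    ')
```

`findall` packs the 3 group values into a tuple for every match.

[('gk8', '82', 'dt6j'), ('u9k@ys15', '34', 'alj')]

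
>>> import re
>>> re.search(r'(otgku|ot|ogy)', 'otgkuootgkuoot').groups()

('otgku',)

Alternation tries branches left to right and keeps the first one that lets the overall match succeed at that position.
Unlike `match`, `search` isn't anchored — it looks for the pattern anywhere in the string.
The match spans [0:5] → 'otgku'.
Captured: group 1 = 'otgku'.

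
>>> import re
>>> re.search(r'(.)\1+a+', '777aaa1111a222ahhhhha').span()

After group 1 captures some text, `\1` only succeeds where that same text appears again.
The match spans [0:6] → '777aaa'.

(0, 6)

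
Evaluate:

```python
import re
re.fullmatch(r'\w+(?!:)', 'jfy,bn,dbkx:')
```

The negative lookahead/lookbehind blocks any match where the forbidden context is present.
`re.fullmatch` requires the pattern to consume the entire string.
Here the string isn't matched end-to-end, so the call returns None.

None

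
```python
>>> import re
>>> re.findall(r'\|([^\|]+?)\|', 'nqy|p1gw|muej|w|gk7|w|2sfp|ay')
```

Scanning left to right: at [3:9] match '|p1gw|', group 1 = 'p1gw'; at [13:16] match '|w|', group 1 = 'w'; at [19:22] match '|w|', group 1 = 'w'.
Because there's exactly one group, `findall` drops the full match and keeps group 1 from each hit.

['p1gw', 'w', 'w']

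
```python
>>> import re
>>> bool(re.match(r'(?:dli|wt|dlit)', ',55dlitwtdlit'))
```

False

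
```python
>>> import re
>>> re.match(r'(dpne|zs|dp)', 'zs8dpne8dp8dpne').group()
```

With `match`, the pattern is implicitly anchored at the beginning.
The match spans [0:2] → 'zs'.
Captured: group 1 = 'zs'.

'zs'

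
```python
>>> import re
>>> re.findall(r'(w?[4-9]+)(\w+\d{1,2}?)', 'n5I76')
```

With 2 capturing groups, `findall` returns a 2-tuple per match.

[('5', 'I76')]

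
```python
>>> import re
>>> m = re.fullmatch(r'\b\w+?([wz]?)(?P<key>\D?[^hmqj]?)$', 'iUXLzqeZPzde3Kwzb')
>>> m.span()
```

(0, 17)

This matches a word boundary (`\b`, zero-width); then one or more of a word character (lazy); then optionally one of [wz] (captured); then optionally a non-digit, then optionally any character except [hmqj] (captured as 'key'); then anchored at the end.
`fullmatch` succeeds only if the pattern covers the string from start to end.
The match spans [0:17] → 'iUXLzqeZPzde3Kwzb'.
Captured: group 1 = 'w', group 2 = 'zb'.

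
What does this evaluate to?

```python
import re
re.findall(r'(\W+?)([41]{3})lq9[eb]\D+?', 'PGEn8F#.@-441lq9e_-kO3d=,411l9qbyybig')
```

This matches one or more of a non-word character (lazy) (captured); then exactly 3 of one of [41] (captured); then the literal 'lq9', then one of [eb]; then one or more of a non-digit (lazy).
Matches: at [6:18] match '#.@-441lq9e_', groups = ('#.@-', '441').
2 groups means the one result is a tuple of 2 captured strings — 1 here.

[('#.@-', '441')]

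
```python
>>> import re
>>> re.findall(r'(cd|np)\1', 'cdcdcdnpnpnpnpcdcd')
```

['cd', 'np', 'np', 'cd']

`\1` has to match the exact text group 1 already captured.
One capturing group, so `findall` returns just the captured substring from each match — 4 in all.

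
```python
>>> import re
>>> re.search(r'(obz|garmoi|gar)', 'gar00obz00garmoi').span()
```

(0, 3)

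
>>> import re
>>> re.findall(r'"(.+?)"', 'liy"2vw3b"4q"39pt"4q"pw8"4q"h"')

['2vw3b', '39pt', 'pw8', 'h']

With a single group, `findall` returns only what that group captured — 4 items.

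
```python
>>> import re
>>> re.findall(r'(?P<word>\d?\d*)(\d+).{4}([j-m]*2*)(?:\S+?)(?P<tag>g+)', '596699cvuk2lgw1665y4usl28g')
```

Lazy quantifiers expand one character at a time until the remainder of the pattern can match.
With 4 capturing groups, `findall` returns a 4-tuple per match.

[('59669', '9', '2', 'g'), ('166', '5', 'l2', 'g')]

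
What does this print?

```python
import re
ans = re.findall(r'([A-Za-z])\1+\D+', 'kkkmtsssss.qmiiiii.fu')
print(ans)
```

['k']

`\1` has to match the exact text group 1 already captured.
Scanning left to right: at [0:21] match 'kkkmtsssss.qmiiiii.fu', group 1 = 'k'.
Because there's exactly one group, `findall` drops the full match and keeps group 1 from the one hit.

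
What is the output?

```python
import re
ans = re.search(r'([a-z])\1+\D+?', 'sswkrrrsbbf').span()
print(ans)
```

After group 1 captures some text, `\1` only succeeds where that same text appears again.
The match spans [0:3] → 'ssw'.

(0, 3)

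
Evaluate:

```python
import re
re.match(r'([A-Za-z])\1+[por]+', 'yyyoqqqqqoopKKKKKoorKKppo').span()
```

(0, 4)

`re.match` won't scan ahead — the pattern has to work from the very first character.
The match spans [0:4] → 'yyyo'.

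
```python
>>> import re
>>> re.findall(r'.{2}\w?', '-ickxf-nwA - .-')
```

['-ic', 'kxf', '-nw', 'A ', '- ', '.-']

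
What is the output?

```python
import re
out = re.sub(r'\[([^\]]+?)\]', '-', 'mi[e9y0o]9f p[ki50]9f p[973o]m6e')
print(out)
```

Matches: at [2:9] → '[e9y0o]'; at [13:19] → '[ki50]'; at [23:29] → '[973o]'.
`sub` substitutes '-' at each match site.

mi-9f p-9f p-m6e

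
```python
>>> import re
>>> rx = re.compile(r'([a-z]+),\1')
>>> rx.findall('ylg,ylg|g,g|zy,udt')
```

['ylg', 'g']

After group 1 captures some text, `\1` only succeeds where that same text appears again.
`findall` collects group 1 from each match (2 total).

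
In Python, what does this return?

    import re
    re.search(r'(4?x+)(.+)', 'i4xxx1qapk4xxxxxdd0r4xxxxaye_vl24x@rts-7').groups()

('4xxx', '1qapk4xxxxxdd0r4xxxxaye_vl24x@rts-7')

The pattern matches optionally a literal '4', then one or more of the literal 'x' (captured); then one or more of any character (captured).
Unlike `match`, `search` isn't anchored — it looks for the pattern anywhere in the string.
The match spans [1:40] → '4xxx1qapk4xxxxxdd0r4xxxxaye_vl24x@rts-7'.
Captured: group 1 = '4xxx', group 2 = '1qapk4xxxxxdd0r4xxxxaye_vl24x@rts-7'.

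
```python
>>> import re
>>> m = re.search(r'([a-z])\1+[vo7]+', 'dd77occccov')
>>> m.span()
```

A backreference is literal: `\1` must see the identical characters the first group matched.
Unlike `match`, `search` isn't anchored — it looks for the pattern anywhere in the string.
The match spans [0:5] → 'dd77o'.
Captured: group 1 = 'd'.

(0, 5)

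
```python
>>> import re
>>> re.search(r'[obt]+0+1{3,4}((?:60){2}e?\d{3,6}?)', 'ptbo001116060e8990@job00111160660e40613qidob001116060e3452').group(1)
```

'6060e899'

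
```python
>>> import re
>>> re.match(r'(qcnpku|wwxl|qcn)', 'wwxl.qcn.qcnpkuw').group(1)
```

The match spans [0:4] → 'wwxl'.
Captured: group 1 = 'wwxl'.

'wwxl'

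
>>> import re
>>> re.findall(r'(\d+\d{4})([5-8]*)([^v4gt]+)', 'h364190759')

Pattern: one or more of a digit, then exactly 4 of a digit (captured); then zero or more of a character in [5-8] (captured); then one or more of any character except [v4gt] (captured).
Walking the string: at [1:10] match '364190759', groups = ('36419075', '', '9').
3 groups means the one result is a tuple of 3 captured strings — 1 here.

[('36419075', '', '9')]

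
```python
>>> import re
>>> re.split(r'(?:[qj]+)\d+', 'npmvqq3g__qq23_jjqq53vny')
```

This matches one or more of one of [qj] (non-capturing group); then one or more of a digit.
Matches to split on: at [4:7] → 'qq3'; at [10:14] → 'qq23'; at [15:21] → 'jjqq53'.
Each match becomes a cut point; 4 segments remain.

['npmv', 'g__', '_', 'vny']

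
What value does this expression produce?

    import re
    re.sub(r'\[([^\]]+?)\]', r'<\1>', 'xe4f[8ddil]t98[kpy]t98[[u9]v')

`\1` in the replacement pulls in group 1's text for each match.

'xe4f<8ddil>t98<kpy>t98<[u9>v'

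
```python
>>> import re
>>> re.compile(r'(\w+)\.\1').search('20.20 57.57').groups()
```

('20',)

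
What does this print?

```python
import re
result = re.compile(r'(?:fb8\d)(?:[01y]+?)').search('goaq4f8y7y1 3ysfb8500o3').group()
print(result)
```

fb850

A non-greedy quantifier consumes as few characters as it can — just enough that the remainder of the pattern still matches from where it stops; whatever follows it matches normally.
The match spans [15:20] → 'fb850'.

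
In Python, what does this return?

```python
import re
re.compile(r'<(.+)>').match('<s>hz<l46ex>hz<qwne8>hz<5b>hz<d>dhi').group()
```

'<s>hz<l46ex>hz<qwne8>hz<5b>hz<d>'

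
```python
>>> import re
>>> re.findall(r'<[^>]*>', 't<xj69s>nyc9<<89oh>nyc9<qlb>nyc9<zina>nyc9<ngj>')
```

['<xj69s>', '<<89oh>', '<qlb>', '<zina>', '<ngj>']

Scanning left to right: at [1:8] → '<xj69s>'; at [12:19] → '<<89oh>'; at [23:28] → '<qlb>'; at [32:38] → '<zina>'; at [42:47] → '<ngj>'.
`findall` yields the raw match text (5 of them) because the pattern has no groups.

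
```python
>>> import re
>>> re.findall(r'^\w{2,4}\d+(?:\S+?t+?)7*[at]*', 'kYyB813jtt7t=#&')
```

['kYyB813jtt']

A `+?`/`*?`/`{m,n}?` starts at its minimum and grows only as far as needed for what follows to match.
No capturing groups, so `findall` returns the 1 full match string.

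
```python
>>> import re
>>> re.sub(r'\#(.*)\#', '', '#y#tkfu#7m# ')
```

Every occurrence is swapped for ''.

' '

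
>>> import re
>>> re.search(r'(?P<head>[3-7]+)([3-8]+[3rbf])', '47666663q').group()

'47666663'

The pattern matches one or more of a character in [3-7] (captured as 'head'); then one or more of a character in [3-8], then one of [3rbf] (captured).
`re.search` scans for the first position where the pattern succeeds.
The match spans [0:8] → '47666663'.
Captured: group 1 = '476666', group 2 = '63'.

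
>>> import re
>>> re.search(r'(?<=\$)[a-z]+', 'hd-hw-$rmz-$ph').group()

'rmz'

The lookaround is zero-width — it requires the adjacent text to match without consuming it, so the asserted text isn't part of the match.
The match spans [7:10] → 'rmz'.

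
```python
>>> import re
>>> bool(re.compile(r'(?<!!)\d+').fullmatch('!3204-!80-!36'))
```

False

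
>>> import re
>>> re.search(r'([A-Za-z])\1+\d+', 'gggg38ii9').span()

(0, 6)

`\1` is not a pattern — it's the concrete string captured by group 1, re-applied verbatim.
`re.search` scans for the first position where the pattern succeeds.
The match spans [0:6] → 'gggg38'.
Captured: group 1 = 'g'.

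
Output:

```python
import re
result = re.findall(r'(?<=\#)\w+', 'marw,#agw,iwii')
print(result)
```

['agw']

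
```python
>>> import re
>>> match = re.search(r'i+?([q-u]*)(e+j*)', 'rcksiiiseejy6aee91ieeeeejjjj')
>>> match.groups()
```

('s', 'eej')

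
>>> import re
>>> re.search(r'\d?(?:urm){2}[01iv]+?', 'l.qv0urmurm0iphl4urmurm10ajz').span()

This matches optionally a digit, then the literal 'urm' repeated 2 times; then one or more of one of [01iv] (lazy).
The `?` after the quantifier makes it lazy — it takes as little as possible before letting the rest of the pattern try.
Unlike `match`, `search` isn't anchored — it looks for the pattern anywhere in the string.
The match spans [4:12] → '0urmurm0'.

(4, 12)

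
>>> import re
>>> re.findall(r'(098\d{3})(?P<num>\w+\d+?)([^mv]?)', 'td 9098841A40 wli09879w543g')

[('098841', 'A40', ' ')]

This matches the literal '098', then exactly 3 of a digit (captured); then one or more of a word character, then one or more of a digit (lazy) (captured as 'num'); then optionally any character except [mv] (captured).
Walking the string: at [4:14] match '098841A40 ', groups = ('098841', 'A40', ' ').
With 3 capturing groups, `findall` returns a 3-tuple per match.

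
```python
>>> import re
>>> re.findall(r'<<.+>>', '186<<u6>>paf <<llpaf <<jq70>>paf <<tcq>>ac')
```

['<<u6>>paf <<llpaf <<jq70>>paf <<tcq>>']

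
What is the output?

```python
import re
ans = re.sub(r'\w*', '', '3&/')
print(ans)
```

Every occurrence is swapped for ''.

&/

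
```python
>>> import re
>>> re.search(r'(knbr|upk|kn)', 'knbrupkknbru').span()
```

(0, 4)

The regex engine tests alternatives in the order written; an earlier branch that matches wins even if a later one would match more.
Unlike `match`, `search` isn't anchored — it looks for the pattern anywhere in the string.
The match spans [0:4] → 'knbr'.
Captured: group 1 = 'knbr'.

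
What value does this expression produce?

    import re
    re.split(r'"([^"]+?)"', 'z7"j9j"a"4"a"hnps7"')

Matches to split on: at [2:7] → '"j9j"'; at [8:11] → '"4"'; at [12:19] → '"hnps7"'.
The group in the pattern means `split` returns the separators' captures alongside the pieces.

['z7', 'j9j', 'a', '4', 'a', 'hnps7', '']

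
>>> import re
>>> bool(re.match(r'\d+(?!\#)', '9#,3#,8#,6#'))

False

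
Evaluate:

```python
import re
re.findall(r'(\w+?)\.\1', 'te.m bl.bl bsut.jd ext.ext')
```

['bl', 'ext']

A backreference is literal: `\1` must see the identical characters the first group matched.
Because there's exactly one group, `findall` drops the full match and keeps group 1 from each hit.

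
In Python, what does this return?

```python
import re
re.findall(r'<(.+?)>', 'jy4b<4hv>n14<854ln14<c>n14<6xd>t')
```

Because there's exactly one group, `findall` drops the full match and keeps group 1 from each hit.

['4hv', '854ln14<c', '6xd']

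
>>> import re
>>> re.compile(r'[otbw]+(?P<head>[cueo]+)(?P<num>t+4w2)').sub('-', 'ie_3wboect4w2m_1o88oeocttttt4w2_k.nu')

'ie_3-m_1o88-_k.nu'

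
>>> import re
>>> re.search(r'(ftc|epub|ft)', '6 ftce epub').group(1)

'ftc'

The regex engine tests alternatives in the order written; an earlier branch that matches wins even if a later one would match more.
`re.search` tries every starting position until one works.
The match spans [2:5] → 'ftc'.
Captured: group 1 = 'ftc'.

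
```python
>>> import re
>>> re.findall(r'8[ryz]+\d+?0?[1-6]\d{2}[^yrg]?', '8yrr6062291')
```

['8yrr606229']

A non-greedy quantifier consumes as few characters as it can — just enough that the remainder of the pattern still matches from where it stops; whatever follows it matches normally.
`findall` yields the raw match text (1 of them) because the pattern has no groups.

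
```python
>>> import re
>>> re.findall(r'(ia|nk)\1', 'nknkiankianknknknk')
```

['nk', 'nk', 'nk']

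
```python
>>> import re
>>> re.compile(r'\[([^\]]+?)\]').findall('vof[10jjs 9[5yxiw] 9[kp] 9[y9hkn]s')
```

`findall` collects group 1 from each match (3 total).

['10jjs 9[5yxiw', 'kp', 'y9hkn']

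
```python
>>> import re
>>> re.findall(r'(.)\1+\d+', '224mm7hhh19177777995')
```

['2', 'm', 'h']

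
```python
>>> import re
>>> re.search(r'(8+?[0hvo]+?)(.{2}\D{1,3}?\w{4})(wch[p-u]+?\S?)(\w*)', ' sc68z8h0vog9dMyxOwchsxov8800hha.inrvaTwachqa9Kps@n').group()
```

'8h0vog9dMyxOwchsxov8800hha'

Pattern: one or more of a literal '8' (lazy), then one or more of one of [0hvo] (lazy) (captured); then exactly 2 of any character, then 1 to 3 of a non-digit (lazy), then exactly 4 of a word character (captured); then the literal 'wch', then one or more of a character in [p-u] (lazy), then optionally a non-whitespace character (captured); then zero or more of a word character (captured).
`re.search` tries every starting position until one works.
The match spans [6:32] → '8h0vog9dMyxOwchsxov8800hha'.
Captured: group 1 = '8h0vo', group 2 = 'g9dMyxO', group 3 = 'wchsx', group 4 = 'ov8800hha'.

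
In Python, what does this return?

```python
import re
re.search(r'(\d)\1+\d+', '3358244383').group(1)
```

'3'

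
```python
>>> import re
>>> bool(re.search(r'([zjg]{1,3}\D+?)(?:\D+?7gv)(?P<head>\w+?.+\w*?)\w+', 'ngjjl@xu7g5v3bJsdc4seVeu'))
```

False

This matches 1 to 3 of one of [zjg], then one or more of a non-digit (lazy) (captured); then one or more of a non-digit (lazy), then the literal '7gv' (non-capturing group); then one or more of a word character (lazy), then one or more of any character, then zero or more of a word character (lazy) (captured as 'head'); then one or more of a word character.
`search` walks the string left to right and returns the first match it finds.
Here no position works, so the call returns None, and `bool(None)` is False.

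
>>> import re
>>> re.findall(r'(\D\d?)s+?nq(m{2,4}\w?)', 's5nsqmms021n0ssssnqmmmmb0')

The pattern matches a non-digit, then optionally a digit (captured); then one or more of a literal 's' (lazy), then the literal 'nq'; then 2 to 4 of a literal 'm', then optionally a word character (captured).
Matches: at [11:24] match 'n0ssssnqmmmmb', groups = ('n0', 'mmmmb').
With 2 capturing groups, `findall` returns a 2-tuple per match.

[('n0', 'mmmmb')]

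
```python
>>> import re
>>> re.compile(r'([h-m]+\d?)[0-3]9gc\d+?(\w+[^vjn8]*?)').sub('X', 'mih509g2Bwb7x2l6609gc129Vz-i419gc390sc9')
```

'mih509g2Bwb7x2l6609gc129Vz-X'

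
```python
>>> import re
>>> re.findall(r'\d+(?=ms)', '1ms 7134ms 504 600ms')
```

The lookaround is zero-width — it requires the adjacent text to match without consuming it, so the asserted text isn't part of the match.
No capturing groups, so `findall` returns the 3 full match strings.

['1', '7134', '600']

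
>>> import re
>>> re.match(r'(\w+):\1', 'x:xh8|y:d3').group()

'x:x'

`re.match` won't scan ahead — the pattern has to work from the very first character.
The match spans [0:3] → 'x:x'.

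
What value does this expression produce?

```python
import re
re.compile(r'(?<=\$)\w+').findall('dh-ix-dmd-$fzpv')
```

['fzpv']

Lookahead/lookbehind check context without consuming it, so the matched span excludes the asserted characters.
Since nothing is captured, `findall` lists the 1 matched substring directly.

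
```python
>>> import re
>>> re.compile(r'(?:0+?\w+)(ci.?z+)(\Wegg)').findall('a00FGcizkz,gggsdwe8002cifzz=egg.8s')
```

[('cifzz', '=egg')]

Pattern: one or more of a literal '0' (lazy), then one or more of a word character (non-capturing group); then the literal 'ci', then optionally any character, then one or more of the literal 'z' (captured); then a non-word character, then the literal 'egg' (captured).
Walking the string: at [19:31] match '002cifzz=egg', groups = ('cifzz', '=egg').
Multiple groups make `findall` return tuples — one 2-tuple for the one match.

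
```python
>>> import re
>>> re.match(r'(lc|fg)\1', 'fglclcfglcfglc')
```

None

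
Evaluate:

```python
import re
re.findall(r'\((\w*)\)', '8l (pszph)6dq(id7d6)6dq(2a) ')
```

['pszph', 'id7d6', '2a']

`findall` collects group 1 from each match (3 total).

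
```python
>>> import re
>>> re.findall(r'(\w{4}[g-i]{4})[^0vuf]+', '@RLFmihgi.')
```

['RLFmihgi']

This matches exactly 4 of a word character, then exactly 4 of a character in [g-i] (captured); then one or more of any character except [0vuf].
Scanning left to right: at [1:10] match 'RLFmihgi.', group 1 = 'RLFmihgi'.
Because there's exactly one group, `findall` drops the full match and keeps group 1 from the one hit.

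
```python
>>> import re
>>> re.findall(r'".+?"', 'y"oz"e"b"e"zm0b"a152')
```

With the lazy modifier that quantifier settles for the fewest repetitions that let the rest of the pattern succeed (the atoms after it are unaffected and can still be greedy).
Matches: at [1:5] → '"oz"'; at [6:9] → '"b"'; at [10:16] → '"zm0b"'.
No capturing groups, so `findall` returns the 3 full match strings.

['"oz"', '"b"', '"zm0b"']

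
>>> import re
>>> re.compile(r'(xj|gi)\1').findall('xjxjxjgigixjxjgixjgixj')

['xj', 'gi', 'xj']

`\1` is not a pattern — it's the concrete string captured by group 1, re-applied verbatim.
Scanning left to right: at [0:4] match 'xjxj', group 1 = 'xj'; at [6:10] match 'gigi', group 1 = 'gi'; at [10:14] match 'xjxj', group 1 = 'xj'.
`findall` collects group 1 from each match (3 total).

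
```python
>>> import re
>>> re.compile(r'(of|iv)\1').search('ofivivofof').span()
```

(2, 6)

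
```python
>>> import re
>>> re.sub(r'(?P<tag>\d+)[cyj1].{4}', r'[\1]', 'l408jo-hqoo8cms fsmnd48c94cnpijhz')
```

Pattern: one or more of a digit (captured as 'tag'); then one of [cyj1], then exactly 4 of any character.
Matches: at [1:9] → '408jo-hq'; at [11:17] → '8cms f'; at [21:28] → '48c94cn'.
`\1` in the replacement pulls in group 1's text for each match.

'l[408]oo[8]smnd[48]pijhz'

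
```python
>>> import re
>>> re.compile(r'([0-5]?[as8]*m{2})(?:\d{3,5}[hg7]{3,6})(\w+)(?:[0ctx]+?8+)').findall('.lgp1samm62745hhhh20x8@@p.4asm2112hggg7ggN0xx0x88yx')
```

[('1samm', '20')]

Pattern: optionally a character in [0-5], then zero or more of one of [as8], then exactly 2 of the literal 'm' (captured); then 3 to 5 of a digit, then 3 to 6 of one of [hg7] (non-capturing group); then one or more of a word character (captured); then one or more of one of [0ctx] (lazy), then one or more of a literal '8' (non-capturing group).
Walking the string: at [4:22] match '1samm62745hhhh20x8', groups = ('1samm', '20').
Multiple groups make `findall` return tuples — one 2-tuple for the one match.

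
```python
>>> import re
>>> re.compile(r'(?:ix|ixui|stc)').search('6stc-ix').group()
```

The match spans [1:4] → 'stc'.

'stc'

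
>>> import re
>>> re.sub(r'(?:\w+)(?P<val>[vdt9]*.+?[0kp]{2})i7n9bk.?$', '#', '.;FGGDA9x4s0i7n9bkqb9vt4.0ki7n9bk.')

'.;#'

This matches one or more of a word character (non-capturing group); then zero or more of one of [vdt9], then one or more of any character (lazy), then exactly 2 of one of [0kp] (captured as 'val'); then the literal 'i7n', then the literal '9bk', then optionally any character; then anchored at the end.
Matches: at [2:34] → 'FGGDA9x4s0i7n9bkqb9vt4.0ki7n9bk.'.
`sub` substitutes '#' at each match site.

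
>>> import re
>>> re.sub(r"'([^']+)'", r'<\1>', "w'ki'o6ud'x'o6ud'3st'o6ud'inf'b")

`\1` in the replacement pulls in group 1's text for each match.

'w<ki>o6ud<x>o6ud<3st>o6ud<inf>b'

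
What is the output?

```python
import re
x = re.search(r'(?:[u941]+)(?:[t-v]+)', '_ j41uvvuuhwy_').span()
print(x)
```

(3, 10)

The pattern matches one or more of one of [u941] (non-capturing group); then one or more of a character in [t-v] (non-capturing group).
`search` walks the string left to right and returns the first match it finds.
The match spans [3:10] → '41uvvuu'.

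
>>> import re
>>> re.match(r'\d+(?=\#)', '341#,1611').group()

The positive lookaround only admits positions where the adjacent text matches; those characters stay outside the span.
`re.match` won't scan ahead — the pattern has to work from the very first character.
The match spans [0:3] → '341'.

'341'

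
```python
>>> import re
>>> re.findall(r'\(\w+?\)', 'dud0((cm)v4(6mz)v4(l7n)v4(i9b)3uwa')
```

['(cm)', '(6mz)', '(l7n)', '(i9b)']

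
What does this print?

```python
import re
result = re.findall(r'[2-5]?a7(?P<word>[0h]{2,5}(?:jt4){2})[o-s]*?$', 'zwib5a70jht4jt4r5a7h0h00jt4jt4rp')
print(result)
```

The pattern matches optionally a character in [2-5], then the literal 'a7'; then 2 to 5 of one of [0h], then the literal 'jt4' repeated 2 times (captured as 'word'); then zero or more of a character in [o-s] (lazy); then anchored at the end.
Matches: at [16:32] match '5a7h0h00jt4jt4rp', group 1 = 'h0h00jt4jt4'.
One capturing group, so `findall` returns just the captured substring from the one match — 1 in all.

['h0h00jt4jt4']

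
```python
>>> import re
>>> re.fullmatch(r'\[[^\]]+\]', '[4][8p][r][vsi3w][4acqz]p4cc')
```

None

`re.fullmatch` is like wrapping the pattern in `^…$` (in single-line mode).
Here the pattern can't cover the whole string, so the call returns None.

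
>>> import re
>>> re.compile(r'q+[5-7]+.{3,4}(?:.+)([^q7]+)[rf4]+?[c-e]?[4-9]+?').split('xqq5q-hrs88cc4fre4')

Pattern: one or more of the literal 'q', then one or more of a character in [5-7], then 3 to 4 of any character; then one or more of any character (non-capturing group); then one or more of any character except [q7] (captured); then one or more of one of [rf4] (lazy), then optionally a character in [c-e], then one or more of a character in [4-9] (lazy).
With a capturing group present, the delimiter's captured portion is kept in the result list.

['x', 'f', '']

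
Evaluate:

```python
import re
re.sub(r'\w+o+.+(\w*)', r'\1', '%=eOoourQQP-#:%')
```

Pattern: one or more of a word character; then one or more of the literal 'o', then one or more of any character; then zero or more of a word character (captured).
`\1` in the replacement pulls in group 1's text for each match.

'%='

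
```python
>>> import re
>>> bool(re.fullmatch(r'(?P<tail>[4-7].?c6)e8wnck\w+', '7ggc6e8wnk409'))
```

False

For `fullmatch`, every character of the input must be accounted for by the pattern.
Here the string isn't matched end-to-end, so the call returns None, and `bool(None)` is False.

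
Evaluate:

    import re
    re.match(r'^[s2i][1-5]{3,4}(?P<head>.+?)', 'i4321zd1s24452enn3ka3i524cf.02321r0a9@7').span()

(0, 6)

The pattern matches anchored at the start of the string; then one of [s2i], then 3 to 4 of a character in [1-5]; then one or more of any character (lazy) (captured as 'head').
A `+?`/`*?`/`{m,n}?` starts at its minimum and grows only as far as needed for what follows to match.
`re.match` won't scan ahead — the pattern has to work from the very first character.
The match spans [0:6] → 'i4321z'.
Captured: group 1 = 'z'.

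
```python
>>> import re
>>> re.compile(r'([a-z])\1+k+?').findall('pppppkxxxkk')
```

After group 1 captures some text, `\1` only succeeds where that same text appears again.
Scanning left to right: at [0:6] match 'pppppk', group 1 = 'p'; at [6:10] match 'xxxk', group 1 = 'x'.
One capturing group, so `findall` returns just the captured substring from each match — 2 in all.

['p', 'x']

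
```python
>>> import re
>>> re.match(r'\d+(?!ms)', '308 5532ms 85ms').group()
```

`match` is anchored at position 0; if the pattern doesn't fit there, it returns None.
The match spans [0:3] → '308'.

'308'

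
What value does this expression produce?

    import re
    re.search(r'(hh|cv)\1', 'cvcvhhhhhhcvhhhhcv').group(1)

'cv'

`\1` has to match the exact text group 1 already captured.
Unlike `match`, `search` isn't anchored — it looks for the pattern anywhere in the string.
The match spans [0:4] → 'cvcv'.
Captured: group 1 = 'cv'.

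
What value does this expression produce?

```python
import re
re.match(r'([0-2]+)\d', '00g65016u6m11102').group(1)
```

This matches one or more of a character in [0-2] (captured); then a digit.
`re.match` only tries the pattern at the start of the string.
The match spans [0:2] → '00'.
Captured: group 1 = '0'.

'0'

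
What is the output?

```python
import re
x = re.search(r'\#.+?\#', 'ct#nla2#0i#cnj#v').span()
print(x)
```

A non-greedy quantifier consumes as few characters as it can — just enough that the remainder of the pattern still matches from where it stops; whatever follows it matches normally.
Unlike `match`, `search` isn't anchored — it looks for the pattern anywhere in the string.
The match spans [2:8] → '#nla2#'.

(2, 8)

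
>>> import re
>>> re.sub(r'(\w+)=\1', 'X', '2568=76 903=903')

`\1` has to match the exact text group 1 already captured.
Every occurrence is swapped for 'X'.

'2568=76 X'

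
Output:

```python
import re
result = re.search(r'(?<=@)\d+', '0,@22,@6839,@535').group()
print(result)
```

22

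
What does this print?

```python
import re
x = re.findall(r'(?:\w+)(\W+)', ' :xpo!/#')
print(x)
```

Because there's exactly one group, `findall` drops the full match and keeps group 1 from the one hit.

['!/#']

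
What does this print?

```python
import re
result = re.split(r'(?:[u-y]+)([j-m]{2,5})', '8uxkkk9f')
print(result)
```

Pattern: one or more of a character in [u-y] (non-capturing group); then 2 to 5 of a character in [j-m] (captured).
Matches to split on: at [1:6] → 'uxkkk'.
Because the pattern has a capturing group, `split` also inserts each captured text between the pieces.

['8', 'kkk', '9f']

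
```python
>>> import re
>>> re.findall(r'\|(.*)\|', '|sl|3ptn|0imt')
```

['sl|3ptn']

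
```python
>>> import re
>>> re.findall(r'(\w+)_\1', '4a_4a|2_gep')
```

`\1` has to match the exact text group 1 already captured.
With a single group, `findall` returns only what that group captured — 1 item.

['4a']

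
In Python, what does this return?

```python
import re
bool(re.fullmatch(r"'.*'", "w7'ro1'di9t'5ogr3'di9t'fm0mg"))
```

For `fullmatch`, every character of the input must be accounted for by the pattern.
Here the string isn't matched end-to-end, so the call returns None, and `bool(None)` is False.

False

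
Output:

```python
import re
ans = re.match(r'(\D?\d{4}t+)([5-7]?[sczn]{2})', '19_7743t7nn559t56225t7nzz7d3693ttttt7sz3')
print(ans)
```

None

`match` is anchored at position 0; if the pattern doesn't fit there, it returns None.
Here position 0 doesn't satisfy it, so the call returns None.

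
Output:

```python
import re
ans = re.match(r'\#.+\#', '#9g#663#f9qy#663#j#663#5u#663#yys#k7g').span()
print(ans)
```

With `match`, the pattern is implicitly anchored at the beginning.
The match spans [0:34] → '#9g#663#f9qy#663#j#663#5u#663#yys#'.

(0, 34)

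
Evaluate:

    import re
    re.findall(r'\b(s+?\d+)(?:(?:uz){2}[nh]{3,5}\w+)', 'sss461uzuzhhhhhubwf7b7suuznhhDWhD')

['sss461']

The pattern matches a word boundary (`\b`, zero-width); then one or more of the literal 's' (lazy), then one or more of a digit (captured); then the literal 'uz' repeated 2 times, then 3 to 5 of one of [nh], then one or more of a word character (non-capturing group).
Because there's exactly one group, `findall` drops the full match and keeps group 1 from the one hit.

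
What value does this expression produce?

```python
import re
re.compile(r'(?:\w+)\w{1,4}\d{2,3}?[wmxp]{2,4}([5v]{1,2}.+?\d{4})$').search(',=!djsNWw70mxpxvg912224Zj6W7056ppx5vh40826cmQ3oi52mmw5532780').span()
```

(3, 60)

Pattern: one or more of a word character (non-capturing group); then 1 to 4 of a word character, then 2 to 3 of a digit (lazy), then 2 to 4 of one of [wmxp]; then 1 to 2 of one of [5v], then one or more of any character (lazy), then exactly 4 of a digit (captured); then anchored at the end.
`search` walks the string left to right and returns the first match it finds.
The match spans [3:60] → 'djsNWw70mxpxvg912224Zj6W7056ppx5vh40826cmQ3oi52mmw5532780'.
Captured: group 1 = '5532780'.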